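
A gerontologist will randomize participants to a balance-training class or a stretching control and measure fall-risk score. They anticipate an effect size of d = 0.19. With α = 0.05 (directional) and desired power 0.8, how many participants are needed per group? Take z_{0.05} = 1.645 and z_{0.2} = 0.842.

n = 343 per group

For two independent groups with equal n: n = 2·((z_{α} + z_β) / d)².
z_{α} + z_β = 1.645 + 0.842 = 2.487.
n = 2 × (2.487 / 0.19)² = 2 × 13.089² = 2 × 171.33 = 342.7.
Round up to the next whole participant.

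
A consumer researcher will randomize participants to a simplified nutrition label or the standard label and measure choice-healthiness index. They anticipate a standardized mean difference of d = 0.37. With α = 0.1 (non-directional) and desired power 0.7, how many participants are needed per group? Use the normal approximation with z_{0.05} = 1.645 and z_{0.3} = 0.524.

For two independent groups with equal n: n = 2·((z_{α/2} + z_β) / d)².
z_{α/2} + z_β = 1.645 + 0.524 = 2.169.
n = 2 × (2.169 / 0.37)² = 2 × 5.862² = 2 × 34.36 = 68.7.
Round up to the next whole participant.

n = 69 per group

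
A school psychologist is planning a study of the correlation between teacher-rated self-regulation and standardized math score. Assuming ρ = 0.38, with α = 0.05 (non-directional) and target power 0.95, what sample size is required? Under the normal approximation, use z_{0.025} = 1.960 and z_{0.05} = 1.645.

Fisher's z: C = ½·ln((1+r)/(1−r)) = ½·ln(2.2258) = 0.4001.
n = ((z_{α/2} + z_β)/C)² + 3.
(1.960 + 1.645) / 0.4001 = 3.605 / 0.4001 = 9.010.
n = 9.010² + 3 = 81.18 + 3 = 84.2.
Round up.

n = 85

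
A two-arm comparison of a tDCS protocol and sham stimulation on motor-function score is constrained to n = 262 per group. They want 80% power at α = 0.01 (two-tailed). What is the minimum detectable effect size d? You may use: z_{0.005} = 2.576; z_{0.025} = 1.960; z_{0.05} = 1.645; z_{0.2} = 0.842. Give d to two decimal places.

d_min ≈ 0.30

For two independent groups of n = 262 each: d_min = (z_{α/2} + z_β)·√(2/n).
z-sum = 2.576 + 0.842 = 3.418.
d_min = 3.418 × √(2/262) = 3.418 × 0.0874 = 0.299.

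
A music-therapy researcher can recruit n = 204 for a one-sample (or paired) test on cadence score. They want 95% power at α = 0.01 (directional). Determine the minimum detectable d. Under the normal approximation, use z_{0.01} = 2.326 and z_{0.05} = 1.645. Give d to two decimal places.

For a single sample (or paired design) of n = 204: d_min = (z_{α} + z_β)/√n.
z-sum = 2.326 + 1.645 = 3.971.
d_min = 3.971 / √204 = 3.971 / 14.283 = 0.278.

d_min ≈ 0.28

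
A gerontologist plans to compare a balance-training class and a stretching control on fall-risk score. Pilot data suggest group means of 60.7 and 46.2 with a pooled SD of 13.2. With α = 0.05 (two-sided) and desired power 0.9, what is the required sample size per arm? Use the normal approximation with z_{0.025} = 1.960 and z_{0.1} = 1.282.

n = 18 per group

Cohen's d = |M₁ − M₂| / SD_pooled = |60.7 − 46.2| / 13.2 = 14.5 / 13.2 = 1.098.
For two independent groups with equal n: n = 2·((z_{α/2} + z_β) / d)².
z_{α/2} + z_β = 1.960 + 1.282 = 3.242.
n = 2 × (3.242 / 1.098)² = 2 × 2.953² = 2 × 8.72 = 17.4.
Round up to the next whole participant.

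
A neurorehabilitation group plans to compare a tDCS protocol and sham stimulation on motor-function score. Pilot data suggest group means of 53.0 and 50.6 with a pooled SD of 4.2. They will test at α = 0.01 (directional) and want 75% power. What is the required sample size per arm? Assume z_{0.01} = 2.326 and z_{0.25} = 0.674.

Cohen's d = |M₁ − M₂| / SD_pooled = |53.0 − 50.6| / 4.2 = 2.4 / 4.2 = 0.571.
For two independent groups with equal n: n = 2·((z_{α} + z_β) / d)².
z_{α} + z_β = 2.326 + 0.674 = 3.000.
n = 2 × (3.000 / 0.571)² = 2 × 5.254² = 2 × 27.60 = 55.2.
Round up to the next whole participant.

n = 56 per group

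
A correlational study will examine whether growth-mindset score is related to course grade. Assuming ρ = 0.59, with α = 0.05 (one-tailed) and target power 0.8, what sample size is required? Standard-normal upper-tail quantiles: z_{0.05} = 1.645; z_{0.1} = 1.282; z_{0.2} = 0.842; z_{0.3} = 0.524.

n = 17

Fisher's z: C = ½·ln((1+r)/(1−r)) = ½·ln(3.8780) = 0.6777.
n = ((z_{α} + z_β)/C)² + 3.
(1.645 + 0.842) / 0.6777 = 2.487 / 0.6777 = 3.670.
n = 3.670² + 3 = 13.47 + 3 = 16.5.
Round up.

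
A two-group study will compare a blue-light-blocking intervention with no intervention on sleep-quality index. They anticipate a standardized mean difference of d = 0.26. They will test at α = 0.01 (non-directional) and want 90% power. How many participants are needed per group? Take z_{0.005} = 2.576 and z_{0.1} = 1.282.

For two independent groups with equal n: n = 2·((z_{α/2} + z_β) / d)².
z_{α/2} + z_β = 2.576 + 1.282 = 3.858.
n = 2 × (3.858 / 0.26)² = 2 × 14.838² = 2 × 220.18 = 440.4.
Round up to the next whole participant.

n = 441 per group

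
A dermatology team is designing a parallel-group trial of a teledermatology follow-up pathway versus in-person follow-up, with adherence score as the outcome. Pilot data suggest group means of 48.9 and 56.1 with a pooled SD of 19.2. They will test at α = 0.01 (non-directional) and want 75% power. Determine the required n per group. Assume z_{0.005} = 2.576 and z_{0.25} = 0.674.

Cohen's d = |M₁ − M₂| / SD_pooled = |48.9 − 56.1| / 19.2 = 7.2 / 19.2 = 0.375.
For two independent groups with equal n: n = 2·((z_{α/2} + z_β) / d)².
z_{α/2} + z_β = 2.576 + 0.674 = 3.250.
n = 2 × (3.250 / 0.375)² = 2 × 8.667² = 2 × 75.11 = 150.2.
Round up to the next whole participant.

n = 151 per group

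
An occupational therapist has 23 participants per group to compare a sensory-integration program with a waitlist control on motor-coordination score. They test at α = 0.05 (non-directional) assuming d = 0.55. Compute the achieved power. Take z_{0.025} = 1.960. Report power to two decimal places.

power ≈ 0.46

For two equal groups, power = Φ(d·√(n/2) − z_{α/2}).
d·√(n/2) = 0.55 × √(23/2) = 0.55 × 3.391 = 1.865.
z_β = 1.865 − 1.960 = -0.095.
Power = Φ(-0.095) = 0.462.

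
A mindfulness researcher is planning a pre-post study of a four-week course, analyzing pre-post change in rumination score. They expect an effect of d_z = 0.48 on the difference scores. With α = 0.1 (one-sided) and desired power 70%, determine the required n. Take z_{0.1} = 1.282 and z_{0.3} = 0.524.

For a paired (one-sample on differences) test: n = ((z_{α} + z_β) / d)².
z_{α} + z_β = 1.282 + 0.524 = 1.806.
n = (1.806 / 0.48)² = 3.763² = 14.16.
Round up.

n = 15 pairs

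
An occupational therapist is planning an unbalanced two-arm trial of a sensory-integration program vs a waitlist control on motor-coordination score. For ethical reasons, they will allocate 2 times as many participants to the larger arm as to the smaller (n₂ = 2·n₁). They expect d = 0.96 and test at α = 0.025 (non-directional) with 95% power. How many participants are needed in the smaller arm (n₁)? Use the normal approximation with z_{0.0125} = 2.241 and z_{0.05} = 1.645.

n₁ = 25

With allocation ratio k = n₂/n₁ = 2, Var(x̄₁−x̄₂) = σ²(1/n₁ + 1/(k·n₁)) = σ²·(k+1)/(k·n₁).
So n₁ = (1 + 1/k)·((z_{α/2} + z_β)/d)² = 1.500 × (3.886/0.96)².
n₁ = 1.500 × 16.39 = 24.6.
Round up: n₁ = 25, giving n₂ = 2 × 25 = 50.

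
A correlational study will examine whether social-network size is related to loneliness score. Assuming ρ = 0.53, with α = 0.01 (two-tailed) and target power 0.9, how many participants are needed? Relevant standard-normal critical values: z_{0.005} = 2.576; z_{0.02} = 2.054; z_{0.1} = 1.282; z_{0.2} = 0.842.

Fisher's z: C = ½·ln((1+r)/(1−r)) = ½·ln(3.2553) = 0.5901.
n = ((z_{α/2} + z_β)/C)² + 3.
(2.576 + 1.282) / 0.5901 = 3.858 / 0.5901 = 6.538.
n = 6.538² + 3 = 42.74 + 3 = 45.7.
Round up.

n = 46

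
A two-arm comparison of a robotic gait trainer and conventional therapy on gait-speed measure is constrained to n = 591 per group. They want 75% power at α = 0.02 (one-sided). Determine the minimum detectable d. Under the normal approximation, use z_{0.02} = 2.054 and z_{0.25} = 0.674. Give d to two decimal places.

For two independent groups of n = 591 each: d_min = (z_{α} + z_β)·√(2/n).
z-sum = 2.054 + 0.674 = 2.728.
d_min = 2.728 × √(2/591) = 2.728 × 0.0582 = 0.159.

d_min ≈ 0.16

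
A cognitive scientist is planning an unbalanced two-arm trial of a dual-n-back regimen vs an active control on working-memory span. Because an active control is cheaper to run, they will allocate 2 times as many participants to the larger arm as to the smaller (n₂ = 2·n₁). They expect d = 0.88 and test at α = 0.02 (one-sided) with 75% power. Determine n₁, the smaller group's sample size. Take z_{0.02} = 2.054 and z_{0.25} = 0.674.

With allocation ratio k = n₂/n₁ = 2, Var(x̄₁−x̄₂) = σ²(1/n₁ + 1/(k·n₁)) = σ²·(k+1)/(k·n₁).
So n₁ = (1 + 1/k)·((z_{α} + z_β)/d)² = 1.500 × (2.728/0.88)².
n₁ = 1.500 × 9.61 = 14.4.
Round up: n₁ = 15, giving n₂ = 2 × 15 = 30.

n₁ = 15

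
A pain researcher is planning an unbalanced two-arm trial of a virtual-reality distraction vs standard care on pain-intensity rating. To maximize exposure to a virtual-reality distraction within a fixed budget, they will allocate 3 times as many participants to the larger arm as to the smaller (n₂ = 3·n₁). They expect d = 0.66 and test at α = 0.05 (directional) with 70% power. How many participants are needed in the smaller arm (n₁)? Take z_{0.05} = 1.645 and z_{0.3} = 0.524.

With allocation ratio k = n₂/n₁ = 3, Var(x̄₁−x̄₂) = σ²(1/n₁ + 1/(k·n₁)) = σ²·(k+1)/(k·n₁).
So n₁ = (1 + 1/k)·((z_{α} + z_β)/d)² = 1.333 × (2.169/0.66)².
n₁ = 1.333 × 10.80 = 14.4.
Round up: n₁ = 15, giving n₂ = 3 × 15 = 45.

n₁ = 15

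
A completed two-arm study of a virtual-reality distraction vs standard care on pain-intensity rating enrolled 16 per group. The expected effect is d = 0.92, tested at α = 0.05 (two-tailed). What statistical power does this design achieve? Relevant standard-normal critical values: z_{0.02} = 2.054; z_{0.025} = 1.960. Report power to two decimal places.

For two equal groups, power = Φ(d·√(n/2) − z_{α/2}).
d·√(n/2) = 0.92 × √(16/2) = 0.92 × 2.828 = 2.602.
z_β = 2.602 − 1.960 = 0.642.
Power = Φ(0.642) = 0.740.

power ≈ 0.74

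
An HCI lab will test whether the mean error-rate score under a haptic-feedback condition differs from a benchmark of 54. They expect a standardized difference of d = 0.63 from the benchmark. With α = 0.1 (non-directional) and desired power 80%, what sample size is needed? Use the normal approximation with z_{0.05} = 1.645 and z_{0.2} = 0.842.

n = 16

For a one-sample test: n = ((z_{α/2} + z_β) / d)².
z_{α/2} + z_β = 1.645 + 0.842 = 2.487.
n = (2.487 / 0.63)² = 3.948² = 15.58.
Round up.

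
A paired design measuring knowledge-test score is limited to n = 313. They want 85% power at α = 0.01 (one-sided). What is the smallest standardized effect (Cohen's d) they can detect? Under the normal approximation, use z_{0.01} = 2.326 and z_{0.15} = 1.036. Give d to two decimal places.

For a single sample (or paired design) of n = 313: d_min = (z_{α} + z_β)/√n.
z-sum = 2.326 + 1.036 = 3.362.
d_min = 3.362 / √313 = 3.362 / 17.692 = 0.190.

d_min ≈ 0.19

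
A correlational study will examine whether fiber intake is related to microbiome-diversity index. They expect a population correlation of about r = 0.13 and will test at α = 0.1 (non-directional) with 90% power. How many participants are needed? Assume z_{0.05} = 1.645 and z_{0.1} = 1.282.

n = 505

Fisher's z: C = ½·ln((1+r)/(1−r)) = ½·ln(1.2989) = 0.1307.
n = ((z_{α/2} + z_β)/C)² + 3.
(1.645 + 1.282) / 0.1307 = 2.927 / 0.1307 = 22.395.
n = 22.395² + 3 = 501.53 + 3 = 504.5.
Round up.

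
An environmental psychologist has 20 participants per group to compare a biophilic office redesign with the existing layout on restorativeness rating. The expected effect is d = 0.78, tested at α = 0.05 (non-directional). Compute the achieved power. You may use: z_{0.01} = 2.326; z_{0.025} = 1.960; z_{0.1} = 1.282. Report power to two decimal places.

For two equal groups, power = Φ(d·√(n/2) − z_{α/2}).
d·√(n/2) = 0.78 × √(20/2) = 0.78 × 3.162 = 2.467.
z_β = 2.467 − 1.960 = 0.507.
Power = Φ(0.507) = 0.694.

power ≈ 0.69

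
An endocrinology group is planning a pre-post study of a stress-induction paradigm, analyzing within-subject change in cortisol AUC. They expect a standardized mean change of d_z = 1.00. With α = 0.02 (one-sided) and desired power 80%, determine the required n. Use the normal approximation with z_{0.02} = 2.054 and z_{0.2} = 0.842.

For a paired (one-sample on differences) test: n = ((z_{α} + z_β) / d)².
z_{α} + z_β = 2.054 + 0.842 = 2.896.
n = (2.896 / 1.00)² = 2.896² = 8.39.
Round up.

n = 9 pairs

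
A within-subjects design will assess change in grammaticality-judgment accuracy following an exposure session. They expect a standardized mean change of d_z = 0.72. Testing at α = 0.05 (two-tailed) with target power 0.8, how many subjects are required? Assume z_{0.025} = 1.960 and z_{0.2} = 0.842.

For a paired (one-sample on differences) test: n = ((z_{α/2} + z_β) / d)².
z_{α/2} + z_β = 1.960 + 0.842 = 2.802.
n = (2.802 / 0.72)² = 3.892² = 15.15.
Round up.

n = 16 pairs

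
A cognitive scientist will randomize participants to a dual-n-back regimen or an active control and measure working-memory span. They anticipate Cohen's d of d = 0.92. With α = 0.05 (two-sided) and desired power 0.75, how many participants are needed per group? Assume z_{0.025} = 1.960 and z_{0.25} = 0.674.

n = 17 per group

For two independent groups with equal n: n = 2·((z_{α/2} + z_β) / d)².
z_{α/2} + z_β = 1.960 + 0.674 = 2.634.
n = 2 × (2.634 / 0.92)² = 2 × 2.863² = 2 × 8.20 = 16.4.
Round up to the next whole participant.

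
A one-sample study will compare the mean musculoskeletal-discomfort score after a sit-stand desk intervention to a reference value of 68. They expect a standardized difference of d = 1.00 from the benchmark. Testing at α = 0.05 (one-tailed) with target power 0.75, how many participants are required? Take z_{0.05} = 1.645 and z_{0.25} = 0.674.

n = 6

For a one-sample test: n = ((z_{α} + z_β) / d)².
z_{α} + z_β = 1.645 + 0.674 = 2.319.
n = (2.319 / 1.00)² = 2.319² = 5.38.
Round up.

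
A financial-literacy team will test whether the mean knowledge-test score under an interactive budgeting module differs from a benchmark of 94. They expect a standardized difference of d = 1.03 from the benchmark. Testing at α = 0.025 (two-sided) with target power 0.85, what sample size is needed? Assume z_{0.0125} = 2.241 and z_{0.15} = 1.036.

n = 11

For a one-sample test: n = ((z_{α/2} + z_β) / d)².
z_{α/2} + z_β = 2.241 + 1.036 = 3.277.
n = (3.277 / 1.03)² = 3.182² = 10.12.
Round up.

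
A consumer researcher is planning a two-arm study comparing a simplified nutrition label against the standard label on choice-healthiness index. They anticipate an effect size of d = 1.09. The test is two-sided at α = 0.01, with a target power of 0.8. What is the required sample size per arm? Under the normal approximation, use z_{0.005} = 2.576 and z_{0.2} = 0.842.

For two independent groups with equal n: n = 2·((z_{α/2} + z_β) / d)².
z_{α/2} + z_β = 2.576 + 0.842 = 3.418.
n = 2 × (3.418 / 1.09)² = 2 × 3.136² = 2 × 9.83 = 19.7.
Round up to the next whole participant.

n = 20 per group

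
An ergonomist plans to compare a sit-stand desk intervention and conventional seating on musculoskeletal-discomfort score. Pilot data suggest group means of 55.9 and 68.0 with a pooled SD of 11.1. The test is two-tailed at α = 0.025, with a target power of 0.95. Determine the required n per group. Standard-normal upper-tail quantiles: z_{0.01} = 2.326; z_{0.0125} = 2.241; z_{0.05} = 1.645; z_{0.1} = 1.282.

n = 26 per group

Cohen's d = |M₁ − M₂| / SD_pooled = |55.9 − 68.0| / 11.1 = 12.1 / 11.1 = 1.090.
For two independent groups with equal n: n = 2·((z_{α/2} + z_β) / d)².
z_{α/2} + z_β = 2.241 + 1.645 = 3.886.
n = 2 × (3.886 / 1.090)² = 2 × 3.565² = 2 × 12.71 = 25.4.
Round up to the next whole participant.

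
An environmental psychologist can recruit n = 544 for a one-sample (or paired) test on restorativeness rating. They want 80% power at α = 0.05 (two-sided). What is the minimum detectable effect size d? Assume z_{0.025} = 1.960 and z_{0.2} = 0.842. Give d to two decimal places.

d_min ≈ 0.12

For a single sample (or paired design) of n = 544: d_min = (z_{α/2} + z_β)/√n.
z-sum = 1.960 + 0.842 = 2.802.
d_min = 2.802 / √544 = 2.802 / 23.324 = 0.120.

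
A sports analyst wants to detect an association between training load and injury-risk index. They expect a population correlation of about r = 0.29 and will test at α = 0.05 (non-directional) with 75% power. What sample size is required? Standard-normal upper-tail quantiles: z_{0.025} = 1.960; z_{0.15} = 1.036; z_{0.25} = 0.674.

Fisher's z: C = ½·ln((1+r)/(1−r)) = ½·ln(1.8169) = 0.2986.
n = ((z_{α/2} + z_β)/C)² + 3.
(1.960 + 0.674) / 0.2986 = 2.634 / 0.2986 = 8.821.
n = 8.821² + 3 = 77.81 + 3 = 80.8.
Round up.

n = 81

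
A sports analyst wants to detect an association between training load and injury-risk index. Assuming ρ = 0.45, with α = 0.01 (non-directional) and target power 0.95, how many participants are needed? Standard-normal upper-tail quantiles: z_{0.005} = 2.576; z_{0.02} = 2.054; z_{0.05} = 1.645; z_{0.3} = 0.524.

Fisher's z: C = ½·ln((1+r)/(1−r)) = ½·ln(2.6364) = 0.4847.
n = ((z_{α/2} + z_β)/C)² + 3.
(2.576 + 1.645) / 0.4847 = 4.221 / 0.4847 = 8.708.
n = 8.708² + 3 = 75.84 + 3 = 78.8.
Round up.

n = 79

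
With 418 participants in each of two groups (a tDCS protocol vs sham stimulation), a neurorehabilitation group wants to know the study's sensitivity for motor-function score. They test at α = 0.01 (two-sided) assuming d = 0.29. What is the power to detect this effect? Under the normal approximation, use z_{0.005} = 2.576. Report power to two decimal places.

power ≈ 0.95

For two equal groups, power = Φ(d·√(n/2) − z_{α/2}).
d·√(n/2) = 0.29 × √(418/2) = 0.29 × 14.457 = 4.192.
z_β = 4.192 − 2.576 = 1.616.
Power = Φ(1.616) = 0.947.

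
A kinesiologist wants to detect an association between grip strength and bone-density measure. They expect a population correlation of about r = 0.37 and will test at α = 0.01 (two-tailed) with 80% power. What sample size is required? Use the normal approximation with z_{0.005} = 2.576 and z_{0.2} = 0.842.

Fisher's z: C = ½·ln((1+r)/(1−r)) = ½·ln(2.1746) = 0.3884.
n = ((z_{α/2} + z_β)/C)² + 3.
(2.576 + 0.842) / 0.3884 = 3.418 / 0.3884 = 8.800.
n = 8.800² + 3 = 77.44 + 3 = 80.4.
Round up.

n = 81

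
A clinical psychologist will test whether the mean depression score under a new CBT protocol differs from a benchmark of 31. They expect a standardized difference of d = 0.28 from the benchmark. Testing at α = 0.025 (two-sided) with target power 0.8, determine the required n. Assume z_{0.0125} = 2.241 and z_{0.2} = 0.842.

For a one-sample test: n = ((z_{α/2} + z_β) / d)².
z_{α/2} + z_β = 2.241 + 0.842 = 3.083.
n = (3.083 / 0.28)² = 11.011² = 121.24.
Round up.

n = 122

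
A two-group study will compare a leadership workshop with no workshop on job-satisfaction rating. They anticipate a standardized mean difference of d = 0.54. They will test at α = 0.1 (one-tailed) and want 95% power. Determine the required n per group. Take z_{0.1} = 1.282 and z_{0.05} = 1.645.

n = 59 per group

For two independent groups with equal n: n = 2·((z_{α} + z_β) / d)².
z_{α} + z_β = 1.282 + 1.645 = 2.927.
n = 2 × (2.927 / 0.54)² = 2 × 5.420² = 2 × 29.38 = 58.8.
Round up to the next whole participant.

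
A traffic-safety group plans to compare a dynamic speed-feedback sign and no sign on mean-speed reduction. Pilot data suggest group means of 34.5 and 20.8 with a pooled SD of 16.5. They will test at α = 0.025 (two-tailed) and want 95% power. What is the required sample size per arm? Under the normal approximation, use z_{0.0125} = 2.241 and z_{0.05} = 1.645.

Cohen's d = |M₁ − M₂| / SD_pooled = |34.5 − 20.8| / 16.5 = 13.7 / 16.5 = 0.830.
For two independent groups with equal n: n = 2·((z_{α/2} + z_β) / d)².
z_{α/2} + z_β = 2.241 + 1.645 = 3.886.
n = 2 × (3.886 / 0.830)² = 2 × 4.682² = 2 × 21.92 = 43.8.
Round up to the next whole participant.

n = 44 per group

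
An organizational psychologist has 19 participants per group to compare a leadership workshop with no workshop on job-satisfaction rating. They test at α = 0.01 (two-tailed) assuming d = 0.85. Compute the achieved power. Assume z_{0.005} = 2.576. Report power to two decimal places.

For two equal groups, power = Φ(d·√(n/2) − z_{α/2}).
d·√(n/2) = 0.85 × √(19/2) = 0.85 × 3.082 = 2.620.
z_β = 2.620 − 2.576 = 0.044.
Power = Φ(0.044) = 0.517.

power ≈ 0.52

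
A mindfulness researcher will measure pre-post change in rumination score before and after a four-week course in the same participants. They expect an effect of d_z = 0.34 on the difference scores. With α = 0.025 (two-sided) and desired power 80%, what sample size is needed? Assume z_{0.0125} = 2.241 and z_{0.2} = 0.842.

n = 83 pairs

For a paired (one-sample on differences) test: n = ((z_{α/2} + z_β) / d)².
z_{α/2} + z_β = 2.241 + 0.842 = 3.083.
n = (3.083 / 0.34)² = 9.068² = 82.22.
Round up.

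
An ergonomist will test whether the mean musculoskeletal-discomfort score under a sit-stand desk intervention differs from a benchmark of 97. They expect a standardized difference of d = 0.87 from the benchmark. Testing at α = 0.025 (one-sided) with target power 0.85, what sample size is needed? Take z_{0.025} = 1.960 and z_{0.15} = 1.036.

For a one-sample test: n = ((z_{α} + z_β) / d)².
z_{α} + z_β = 1.960 + 1.036 = 2.996.
n = (2.996 / 0.87)² = 3.444² = 11.86.
Round up.

n = 12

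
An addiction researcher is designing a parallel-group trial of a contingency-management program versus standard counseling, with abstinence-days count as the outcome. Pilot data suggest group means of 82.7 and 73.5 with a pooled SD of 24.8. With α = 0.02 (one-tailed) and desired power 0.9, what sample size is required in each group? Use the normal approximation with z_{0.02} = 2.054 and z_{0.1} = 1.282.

n = 162 per group

Cohen's d = |M₁ − M₂| / SD_pooled = |82.7 − 73.5| / 24.8 = 9.2 / 24.8 = 0.371.
For two independent groups with equal n: n = 2·((z_{α} + z_β) / d)².
z_{α} + z_β = 2.054 + 1.282 = 3.336.
n = 2 × (3.336 / 0.371)² = 2 × 8.992² = 2 × 80.85 = 161.7.
Round up to the next whole participant.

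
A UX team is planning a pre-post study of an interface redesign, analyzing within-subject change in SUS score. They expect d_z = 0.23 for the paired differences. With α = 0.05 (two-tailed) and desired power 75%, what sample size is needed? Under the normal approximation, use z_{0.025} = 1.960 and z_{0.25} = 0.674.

For a paired (one-sample on differences) test: n = ((z_{α/2} + z_β) / d)².
z_{α/2} + z_β = 1.960 + 0.674 = 2.634.
n = (2.634 / 0.23)² = 11.452² = 131.15.
Round up.

n = 132 pairs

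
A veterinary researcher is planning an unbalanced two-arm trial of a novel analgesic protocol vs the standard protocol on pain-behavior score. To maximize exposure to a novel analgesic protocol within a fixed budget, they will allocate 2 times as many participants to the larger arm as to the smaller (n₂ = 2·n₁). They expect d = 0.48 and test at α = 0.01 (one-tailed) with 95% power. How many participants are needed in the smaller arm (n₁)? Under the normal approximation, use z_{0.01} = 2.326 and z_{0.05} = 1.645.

With allocation ratio k = n₂/n₁ = 2, Var(x̄₁−x̄₂) = σ²(1/n₁ + 1/(k·n₁)) = σ²·(k+1)/(k·n₁).
So n₁ = (1 + 1/k)·((z_{α} + z_β)/d)² = 1.500 × (3.971/0.48)².
n₁ = 1.500 × 68.44 = 102.7.
Round up: n₁ = 103, giving n₂ = 2 × 103 = 206.

n₁ = 103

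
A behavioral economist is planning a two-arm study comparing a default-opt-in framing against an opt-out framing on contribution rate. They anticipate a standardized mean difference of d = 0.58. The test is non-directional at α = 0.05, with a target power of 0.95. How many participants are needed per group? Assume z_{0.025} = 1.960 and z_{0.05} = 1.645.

For two independent groups with equal n: n = 2·((z_{α/2} + z_β) / d)².
z_{α/2} + z_β = 1.960 + 1.645 = 3.605.
n = 2 × (3.605 / 0.58)² = 2 × 6.216² = 2 × 38.63 = 77.3.
Round up to the next whole participant.

n = 78 per group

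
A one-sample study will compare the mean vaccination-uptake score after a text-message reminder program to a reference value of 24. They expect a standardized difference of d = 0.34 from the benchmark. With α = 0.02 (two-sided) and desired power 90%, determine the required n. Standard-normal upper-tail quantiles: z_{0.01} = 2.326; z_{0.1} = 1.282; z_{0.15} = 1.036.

For a one-sample test: n = ((z_{α/2} + z_β) / d)².
z_{α/2} + z_β = 2.326 + 1.282 = 3.608.
n = (3.608 / 0.34)² = 10.612² = 112.61.
Round up.

n = 113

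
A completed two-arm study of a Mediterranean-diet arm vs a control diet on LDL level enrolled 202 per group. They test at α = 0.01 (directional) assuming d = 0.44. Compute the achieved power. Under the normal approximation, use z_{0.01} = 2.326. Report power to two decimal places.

For two equal groups, power = Φ(d·√(n/2) − z_{α}).
d·√(n/2) = 0.44 × √(202/2) = 0.44 × 10.050 = 4.422.
z_β = 4.422 − 2.326 = 2.096.
Power = Φ(2.096) = 0.982.

power ≈ 0.98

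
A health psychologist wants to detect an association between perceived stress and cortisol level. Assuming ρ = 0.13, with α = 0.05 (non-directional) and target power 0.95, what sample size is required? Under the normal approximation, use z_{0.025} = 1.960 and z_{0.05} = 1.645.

n = 764

Fisher's z: C = ½·ln((1+r)/(1−r)) = ½·ln(1.2989) = 0.1307.
n = ((z_{α/2} + z_β)/C)² + 3.
(1.960 + 1.645) / 0.1307 = 3.605 / 0.1307 = 27.582.
n = 27.582² + 3 = 760.78 + 3 = 763.8.
Round up.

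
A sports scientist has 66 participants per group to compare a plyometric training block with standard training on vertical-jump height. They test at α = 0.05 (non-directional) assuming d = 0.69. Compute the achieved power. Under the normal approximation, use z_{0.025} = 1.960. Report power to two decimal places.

power ≈ 0.98

For two equal groups, power = Φ(d·√(n/2) − z_{α/2}).
d·√(n/2) = 0.69 × √(66/2) = 0.69 × 5.745 = 3.964.
z_β = 3.964 − 1.960 = 2.004.
Power = Φ(2.004) = 0.977.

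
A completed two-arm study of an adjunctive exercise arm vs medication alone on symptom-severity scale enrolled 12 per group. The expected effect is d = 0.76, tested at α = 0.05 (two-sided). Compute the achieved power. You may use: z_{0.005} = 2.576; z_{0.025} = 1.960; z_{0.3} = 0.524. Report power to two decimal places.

power ≈ 0.46

For two equal groups, power = Φ(d·√(n/2) − z_{α/2}).
d·√(n/2) = 0.76 × √(12/2) = 0.76 × 2.449 = 1.862.
z_β = 1.862 − 1.960 = -0.098.
Power = Φ(-0.098) = 0.461.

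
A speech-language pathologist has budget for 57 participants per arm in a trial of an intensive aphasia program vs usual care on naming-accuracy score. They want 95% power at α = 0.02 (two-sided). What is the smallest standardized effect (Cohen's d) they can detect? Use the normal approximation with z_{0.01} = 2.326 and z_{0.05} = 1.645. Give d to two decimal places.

For two independent groups of n = 57 each: d_min = (z_{α/2} + z_β)·√(2/n).
z-sum = 2.326 + 1.645 = 3.971.
d_min = 3.971 × √(2/57) = 3.971 × 0.1873 = 0.744.

d_min ≈ 0.74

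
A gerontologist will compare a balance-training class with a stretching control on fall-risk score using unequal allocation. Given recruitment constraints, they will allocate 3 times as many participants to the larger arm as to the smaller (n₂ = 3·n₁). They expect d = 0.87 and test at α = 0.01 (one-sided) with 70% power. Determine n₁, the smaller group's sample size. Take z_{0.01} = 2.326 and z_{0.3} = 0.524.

With allocation ratio k = n₂/n₁ = 3, Var(x̄₁−x̄₂) = σ²(1/n₁ + 1/(k·n₁)) = σ²·(k+1)/(k·n₁).
So n₁ = (1 + 1/k)·((z_{α} + z_β)/d)² = 1.333 × (2.850/0.87)².
n₁ = 1.333 × 10.73 = 14.3.
Round up: n₁ = 15, giving n₂ = 3 × 15 = 45.

n₁ = 15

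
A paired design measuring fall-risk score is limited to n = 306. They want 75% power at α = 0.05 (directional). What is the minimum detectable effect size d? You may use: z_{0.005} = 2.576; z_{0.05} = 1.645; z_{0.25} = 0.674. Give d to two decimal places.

For a single sample (or paired design) of n = 306: d_min = (z_{α} + z_β)/√n.
z-sum = 1.645 + 0.674 = 2.319.
d_min = 2.319 / √306 = 2.319 / 17.493 = 0.133.

d_min ≈ 0.13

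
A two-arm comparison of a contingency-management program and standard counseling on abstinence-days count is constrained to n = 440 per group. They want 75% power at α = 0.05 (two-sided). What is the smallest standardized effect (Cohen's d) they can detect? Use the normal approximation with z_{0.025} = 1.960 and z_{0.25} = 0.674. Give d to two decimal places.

For two independent groups of n = 440 each: d_min = (z_{α/2} + z_β)·√(2/n).
z-sum = 1.960 + 0.674 = 2.634.
d_min = 2.634 × √(2/440) = 2.634 × 0.0674 = 0.178.

d_min ≈ 0.18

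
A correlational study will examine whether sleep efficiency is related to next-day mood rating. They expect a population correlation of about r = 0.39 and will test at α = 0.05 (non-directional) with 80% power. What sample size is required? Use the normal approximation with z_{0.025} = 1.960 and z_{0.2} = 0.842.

n = 50

Fisher's z: C = ½·ln((1+r)/(1−r)) = ½·ln(2.2787) = 0.4118.
n = ((z_{α/2} + z_β)/C)² + 3.
(1.960 + 0.842) / 0.4118 = 2.802 / 0.4118 = 6.804.
n = 6.804² + 3 = 46.30 + 3 = 49.3.
Round up.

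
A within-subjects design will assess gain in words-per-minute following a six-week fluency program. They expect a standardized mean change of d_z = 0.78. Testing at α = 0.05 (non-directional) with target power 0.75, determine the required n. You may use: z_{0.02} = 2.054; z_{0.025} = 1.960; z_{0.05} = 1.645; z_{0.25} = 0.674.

For a paired (one-sample on differences) test: n = ((z_{α/2} + z_β) / d)².
z_{α/2} + z_β = 1.960 + 0.674 = 2.634.
n = (2.634 / 0.78)² = 3.377² = 11.40.
Round up.

n = 12 pairs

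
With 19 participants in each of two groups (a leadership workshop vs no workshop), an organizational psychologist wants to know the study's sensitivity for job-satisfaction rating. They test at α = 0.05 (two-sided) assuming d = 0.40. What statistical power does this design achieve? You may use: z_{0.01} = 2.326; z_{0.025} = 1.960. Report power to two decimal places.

power ≈ 0.23

For two equal groups, power = Φ(d·√(n/2) − z_{α/2}).
d·√(n/2) = 0.40 × √(19/2) = 0.40 × 3.082 = 1.233.
z_β = 1.233 − 1.960 = -0.727.
Power = Φ(-0.727) = 0.234.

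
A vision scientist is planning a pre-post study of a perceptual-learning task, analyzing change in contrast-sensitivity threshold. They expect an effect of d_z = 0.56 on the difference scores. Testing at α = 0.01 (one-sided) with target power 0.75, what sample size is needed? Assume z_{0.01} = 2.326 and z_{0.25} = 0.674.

For a paired (one-sample on differences) test: n = ((z_{α} + z_β) / d)².
z_{α} + z_β = 2.326 + 0.674 = 3.000.
n = (3.000 / 0.56)² = 5.357² = 28.70.
Round up.

n = 29 pairs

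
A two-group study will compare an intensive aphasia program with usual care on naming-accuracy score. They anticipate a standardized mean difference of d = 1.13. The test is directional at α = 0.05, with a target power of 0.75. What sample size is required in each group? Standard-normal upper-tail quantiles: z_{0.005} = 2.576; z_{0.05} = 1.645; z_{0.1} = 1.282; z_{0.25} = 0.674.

n = 9 per group

For two independent groups with equal n: n = 2·((z_{α} + z_β) / d)².
z_{α} + z_β = 1.645 + 0.674 = 2.319.
n = 2 × (2.319 / 1.13)² = 2 × 2.052² = 2 × 4.21 = 8.4.
Round up to the next whole participant.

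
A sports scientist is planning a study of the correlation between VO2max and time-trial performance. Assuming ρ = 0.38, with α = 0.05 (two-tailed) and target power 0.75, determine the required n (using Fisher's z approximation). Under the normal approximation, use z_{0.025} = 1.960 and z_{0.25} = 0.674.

n = 47

Fisher's z: C = ½·ln((1+r)/(1−r)) = ½·ln(2.2258) = 0.4001.
n = ((z_{α/2} + z_β)/C)² + 3.
(1.960 + 0.674) / 0.4001 = 2.634 / 0.4001 = 6.583.
n = 6.583² + 3 = 43.34 + 3 = 46.3.
Round up.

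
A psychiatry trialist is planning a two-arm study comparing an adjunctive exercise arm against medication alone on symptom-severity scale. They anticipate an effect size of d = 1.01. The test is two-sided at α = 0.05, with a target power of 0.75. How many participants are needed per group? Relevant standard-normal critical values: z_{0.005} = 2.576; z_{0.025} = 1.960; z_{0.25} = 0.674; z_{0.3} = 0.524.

n = 14 per group

For two independent groups with equal n: n = 2·((z_{α/2} + z_β) / d)².
z_{α/2} + z_β = 1.960 + 0.674 = 2.634.
n = 2 × (2.634 / 1.01)² = 2 × 2.608² = 2 × 6.80 = 13.6.
Round up to the next whole participant.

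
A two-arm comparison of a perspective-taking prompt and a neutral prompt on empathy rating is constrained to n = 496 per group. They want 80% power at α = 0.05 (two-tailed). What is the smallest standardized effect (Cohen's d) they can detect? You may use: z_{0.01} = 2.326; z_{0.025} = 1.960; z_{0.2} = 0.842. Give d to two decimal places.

For two independent groups of n = 496 each: d_min = (z_{α/2} + z_β)·√(2/n).
z-sum = 1.960 + 0.842 = 2.802.
d_min = 2.802 × √(2/496) = 2.802 × 0.0635 = 0.178.

d_min ≈ 0.18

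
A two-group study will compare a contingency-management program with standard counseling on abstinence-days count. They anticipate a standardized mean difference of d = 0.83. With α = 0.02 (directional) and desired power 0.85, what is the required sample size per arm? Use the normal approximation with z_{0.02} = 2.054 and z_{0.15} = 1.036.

n = 28 per group

For two independent groups with equal n: n = 2·((z_{α} + z_β) / d)².
z_{α} + z_β = 2.054 + 1.036 = 3.090.
n = 2 × (3.090 / 0.83)² = 2 × 3.723² = 2 × 13.86 = 27.7.
Round up to the next whole participant.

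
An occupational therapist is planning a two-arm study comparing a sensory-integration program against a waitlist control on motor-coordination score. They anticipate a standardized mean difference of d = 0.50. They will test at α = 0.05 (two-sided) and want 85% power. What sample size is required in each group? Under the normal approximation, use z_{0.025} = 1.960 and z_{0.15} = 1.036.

n = 72 per group

For two independent groups with equal n: n = 2·((z_{α/2} + z_β) / d)².
z_{α/2} + z_β = 1.960 + 1.036 = 2.996.
n = 2 × (2.996 / 0.50)² = 2 × 5.992² = 2 × 35.90 = 71.8.
Round up to the next whole participant.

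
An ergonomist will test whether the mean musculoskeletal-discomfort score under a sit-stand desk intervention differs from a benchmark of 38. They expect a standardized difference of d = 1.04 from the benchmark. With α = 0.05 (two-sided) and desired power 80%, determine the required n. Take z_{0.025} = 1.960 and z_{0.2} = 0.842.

n = 8

For a one-sample test: n = ((z_{α/2} + z_β) / d)².
z_{α/2} + z_β = 1.960 + 0.842 = 2.802.
n = (2.802 / 1.04)² = 2.694² = 7.26.
Round up.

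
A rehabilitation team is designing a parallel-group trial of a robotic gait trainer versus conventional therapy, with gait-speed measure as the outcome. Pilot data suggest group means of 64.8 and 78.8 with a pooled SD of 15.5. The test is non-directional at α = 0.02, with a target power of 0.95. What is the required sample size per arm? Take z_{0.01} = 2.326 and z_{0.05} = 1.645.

n = 39 per group

Cohen's d = |M₁ − M₂| / SD_pooled = |64.8 − 78.8| / 15.5 = 14.0 / 15.5 = 0.903.
For two independent groups with equal n: n = 2·((z_{α/2} + z_β) / d)².
z_{α/2} + z_β = 2.326 + 1.645 = 3.971.
n = 2 × (3.971 / 0.903)² = 2 × 4.398² = 2 × 19.34 = 38.7.
Round up to the next whole participant.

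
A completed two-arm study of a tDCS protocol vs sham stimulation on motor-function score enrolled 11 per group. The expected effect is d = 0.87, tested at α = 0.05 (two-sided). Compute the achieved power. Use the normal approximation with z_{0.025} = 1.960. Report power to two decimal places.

power ≈ 0.53

For two equal groups, power = Φ(d·√(n/2) − z_{α/2}).
d·√(n/2) = 0.87 × √(11/2) = 0.87 × 2.345 = 2.040.
z_β = 2.040 − 1.960 = 0.080.
Power = Φ(0.080) = 0.532.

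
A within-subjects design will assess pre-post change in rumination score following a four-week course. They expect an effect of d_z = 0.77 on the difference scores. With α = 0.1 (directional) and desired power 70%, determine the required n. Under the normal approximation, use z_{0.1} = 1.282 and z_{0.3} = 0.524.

n = 6 pairs

For a paired (one-sample on differences) test: n = ((z_{α} + z_β) / d)².
z_{α} + z_β = 1.282 + 0.524 = 1.806.
n = (1.806 / 0.77)² = 2.345² = 5.50.
Round up.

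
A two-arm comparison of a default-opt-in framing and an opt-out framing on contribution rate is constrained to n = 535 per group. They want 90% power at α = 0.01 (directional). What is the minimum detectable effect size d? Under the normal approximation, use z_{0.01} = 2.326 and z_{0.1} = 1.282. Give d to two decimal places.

For two independent groups of n = 535 each: d_min = (z_{α} + z_β)·√(2/n).
z-sum = 2.326 + 1.282 = 3.608.
d_min = 3.608 × √(2/535) = 3.608 × 0.0611 = 0.221.

d_min ≈ 0.22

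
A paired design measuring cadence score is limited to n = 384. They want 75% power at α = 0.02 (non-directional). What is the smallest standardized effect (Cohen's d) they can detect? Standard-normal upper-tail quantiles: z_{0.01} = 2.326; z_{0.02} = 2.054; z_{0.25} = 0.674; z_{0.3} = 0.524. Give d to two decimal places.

For a single sample (or paired design) of n = 384: d_min = (z_{α/2} + z_β)/√n.
z-sum = 2.326 + 0.674 = 3.000.
d_min = 3.000 / √384 = 3.000 / 19.596 = 0.153.

d_min ≈ 0.15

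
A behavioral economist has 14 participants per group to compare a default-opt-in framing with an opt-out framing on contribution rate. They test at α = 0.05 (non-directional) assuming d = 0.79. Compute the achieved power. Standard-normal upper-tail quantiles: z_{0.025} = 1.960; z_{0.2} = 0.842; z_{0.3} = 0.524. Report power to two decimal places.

For two equal groups, power = Φ(d·√(n/2) − z_{α/2}).
d·√(n/2) = 0.79 × √(14/2) = 0.79 × 2.646 = 2.090.
z_β = 2.090 − 1.960 = 0.130.
Power = Φ(0.130) = 0.552.

power ≈ 0.55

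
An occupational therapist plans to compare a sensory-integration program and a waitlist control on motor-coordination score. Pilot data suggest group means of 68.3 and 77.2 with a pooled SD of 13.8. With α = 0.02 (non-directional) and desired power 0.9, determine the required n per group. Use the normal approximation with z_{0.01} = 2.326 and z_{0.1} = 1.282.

Cohen's d = |M₁ − M₂| / SD_pooled = |68.3 − 77.2| / 13.8 = 8.9 / 13.8 = 0.645.
For two independent groups with equal n: n = 2·((z_{α/2} + z_β) / d)².
z_{α/2} + z_β = 2.326 + 1.282 = 3.608.
n = 2 × (3.608 / 0.645)² = 2 × 5.594² = 2 × 31.29 = 62.6.
Round up to the next whole participant.

n = 63 per group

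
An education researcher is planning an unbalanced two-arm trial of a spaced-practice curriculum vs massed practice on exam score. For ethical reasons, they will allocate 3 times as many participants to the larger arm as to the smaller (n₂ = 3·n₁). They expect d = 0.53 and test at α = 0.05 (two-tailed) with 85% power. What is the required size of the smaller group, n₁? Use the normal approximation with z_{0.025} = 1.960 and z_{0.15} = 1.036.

n₁ = 43

With allocation ratio k = n₂/n₁ = 3, Var(x̄₁−x̄₂) = σ²(1/n₁ + 1/(k·n₁)) = σ²·(k+1)/(k·n₁).
So n₁ = (1 + 1/k)·((z_{α/2} + z_β)/d)² = 1.333 × (2.996/0.53)².
n₁ = 1.333 × 31.95 = 42.6.
Round up: n₁ = 43, giving n₂ = 3 × 43 = 129.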